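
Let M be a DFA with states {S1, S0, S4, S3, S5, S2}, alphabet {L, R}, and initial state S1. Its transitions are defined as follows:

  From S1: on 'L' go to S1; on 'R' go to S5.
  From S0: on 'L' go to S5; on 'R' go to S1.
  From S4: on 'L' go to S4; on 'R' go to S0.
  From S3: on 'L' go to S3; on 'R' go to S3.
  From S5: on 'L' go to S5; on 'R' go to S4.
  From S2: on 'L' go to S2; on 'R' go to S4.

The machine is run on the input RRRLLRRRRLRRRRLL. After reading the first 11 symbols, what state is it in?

S4

start at S1
read 'R': S1 → S5
read 'R': S5 → S4
read 'R': S4 → S0
read 'L': S0 → S5
read 'L': S5 → S5
read 'R': S5 → S4
read 'R': S4 → S0
read 'R': S0 → S1
read 'R': S1 → S5
read 'L': S5 → S5
read 'R': S5 → S4
After 11 symbols: S4.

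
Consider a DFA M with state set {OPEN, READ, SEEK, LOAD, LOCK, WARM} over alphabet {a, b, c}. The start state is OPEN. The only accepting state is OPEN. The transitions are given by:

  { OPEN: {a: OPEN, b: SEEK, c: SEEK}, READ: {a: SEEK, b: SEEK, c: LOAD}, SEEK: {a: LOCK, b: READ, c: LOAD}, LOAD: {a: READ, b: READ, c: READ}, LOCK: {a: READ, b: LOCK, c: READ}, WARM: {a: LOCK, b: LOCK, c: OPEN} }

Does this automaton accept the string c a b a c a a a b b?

Trace: OPEN -c-> SEEK -a-> LOCK -b-> LOCK -a-> READ -c-> LOAD -a-> READ -a-> SEEK -a-> LOCK -b-> LOCK -b-> LOCK
End state LOCK is not accepting.

No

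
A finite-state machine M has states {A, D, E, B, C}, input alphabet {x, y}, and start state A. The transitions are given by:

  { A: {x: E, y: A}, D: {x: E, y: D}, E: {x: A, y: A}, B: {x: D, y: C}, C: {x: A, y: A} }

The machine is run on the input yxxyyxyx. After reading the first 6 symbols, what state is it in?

E

start at A
read 'y': A → A
read 'x': A → E
read 'x': E → A
read 'y': A → A
read 'y': A → A
read 'x': A → E
After 6 symbols: E.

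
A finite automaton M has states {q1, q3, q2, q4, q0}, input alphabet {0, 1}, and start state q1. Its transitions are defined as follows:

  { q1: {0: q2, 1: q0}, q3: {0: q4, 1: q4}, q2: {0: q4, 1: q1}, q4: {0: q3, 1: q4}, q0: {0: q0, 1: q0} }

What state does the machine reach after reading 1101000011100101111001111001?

start at q1
read '1': q1 → q0
read '1': q0 → q0
read '0': q0 → q0
read '1': q0 → q0
read '0': q0 → q0
read '0': q0 → q0
read '0': q0 → q0
read '0': q0 → q0
read '1': q0 → q0
read '1': q0 → q0
read '1': q0 → q0
read '0': q0 → q0
read '0': q0 → q0
read '1': q0 → q0
read '0': q0 → q0
read '1': q0 → q0
read '1': q0 → q0
read '1': q0 → q0
read '1': q0 → q0
read '0': q0 → q0
read '0': q0 → q0
read '1': q0 → q0
read '1': q0 → q0
read '1': q0 → q0
read '1': q0 → q0
read '0': q0 → q0
read '0': q0 → q0
read '1': q0 → q0

q0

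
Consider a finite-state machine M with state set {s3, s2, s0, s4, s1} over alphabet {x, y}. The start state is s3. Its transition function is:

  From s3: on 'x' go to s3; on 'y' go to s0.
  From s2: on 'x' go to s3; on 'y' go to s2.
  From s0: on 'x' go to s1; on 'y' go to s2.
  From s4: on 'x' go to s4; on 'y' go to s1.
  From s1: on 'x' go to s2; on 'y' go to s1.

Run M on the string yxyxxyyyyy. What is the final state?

s2

s3 → s0 → s1 → s1 → s2 → s3 → s0 → s2 → s2 → s2 → s2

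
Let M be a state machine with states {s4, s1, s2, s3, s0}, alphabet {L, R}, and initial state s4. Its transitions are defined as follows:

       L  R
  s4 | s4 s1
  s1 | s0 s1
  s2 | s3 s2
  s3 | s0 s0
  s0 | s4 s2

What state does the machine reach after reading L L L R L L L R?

Trace: s4 -L-> s4 -L-> s4 -L-> s4 -R-> s1 -L-> s0 -L-> s4 -L-> s4 -R-> s1

s1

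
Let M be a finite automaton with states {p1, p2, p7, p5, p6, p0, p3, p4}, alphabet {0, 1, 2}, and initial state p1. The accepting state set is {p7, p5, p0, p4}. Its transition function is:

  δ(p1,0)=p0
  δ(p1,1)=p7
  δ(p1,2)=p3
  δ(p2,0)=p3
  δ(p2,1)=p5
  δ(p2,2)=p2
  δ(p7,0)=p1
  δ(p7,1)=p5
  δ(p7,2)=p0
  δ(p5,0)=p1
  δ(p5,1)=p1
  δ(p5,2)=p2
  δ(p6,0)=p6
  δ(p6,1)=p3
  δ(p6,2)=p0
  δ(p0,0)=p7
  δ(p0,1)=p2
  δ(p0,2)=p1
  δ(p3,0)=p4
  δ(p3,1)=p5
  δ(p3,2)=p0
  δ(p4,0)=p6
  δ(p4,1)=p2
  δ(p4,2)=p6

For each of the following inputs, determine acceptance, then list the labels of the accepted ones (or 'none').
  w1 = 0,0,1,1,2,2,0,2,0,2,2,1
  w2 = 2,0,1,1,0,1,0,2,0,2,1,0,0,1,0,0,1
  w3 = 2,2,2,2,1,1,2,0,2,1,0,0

w1: p1 → p0 → p7 → p5 → p1 → p3 → p0 → p7 → p0 → p7 → p0 → p1 → p7  → end p7, accepted
w2: p1 → p3 → p4 → p2 → p5 → p1 → p7 → p1 → p3 → p4 → p6 → p3 → p4 → p6 → p3 → p4 → p6 → p3  → end p3, rejected
w3: p1 → p3 → p0 → p1 → p3 → p5 → p1 → p3 → p4 → p6 → p3 → p4 → p6  → end p6, rejected

w1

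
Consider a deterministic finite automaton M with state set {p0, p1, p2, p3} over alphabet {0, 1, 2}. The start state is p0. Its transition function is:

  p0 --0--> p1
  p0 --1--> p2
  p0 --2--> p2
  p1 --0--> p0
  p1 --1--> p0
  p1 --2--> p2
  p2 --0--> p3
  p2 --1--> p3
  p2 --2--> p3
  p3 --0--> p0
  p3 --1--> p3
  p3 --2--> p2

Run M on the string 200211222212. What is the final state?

p2

start at p0
read '2': p0 → p2
read '0': p2 → p3
read '0': p3 → p0
read '2': p0 → p2
read '1': p2 → p3
read '1': p3 → p3
read '2': p3 → p2
read '2': p2 → p3
read '2': p3 → p2
read '2': p2 → p3
read '1': p3 → p3
read '2': p3 → p2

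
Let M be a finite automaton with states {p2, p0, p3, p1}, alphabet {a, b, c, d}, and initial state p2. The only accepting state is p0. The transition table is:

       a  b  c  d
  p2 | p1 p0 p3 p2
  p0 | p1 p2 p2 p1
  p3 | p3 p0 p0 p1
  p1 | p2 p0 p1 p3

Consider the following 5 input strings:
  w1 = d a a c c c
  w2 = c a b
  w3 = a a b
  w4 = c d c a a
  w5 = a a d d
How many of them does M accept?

w1: p2 → p2 → p1 → p2 → p3 → p0 → p2  → end p2, rejected
w2: p2 → p3 → p3 → p0  → end p0, accepted
w3: p2 → p1 → p2 → p0  → end p0, accepted
w4: p2 → p3 → p1 → p1 → p2 → p1  → end p1, rejected
w5: p2 → p1 → p2 → p2 → p2  → end p2, rejected

2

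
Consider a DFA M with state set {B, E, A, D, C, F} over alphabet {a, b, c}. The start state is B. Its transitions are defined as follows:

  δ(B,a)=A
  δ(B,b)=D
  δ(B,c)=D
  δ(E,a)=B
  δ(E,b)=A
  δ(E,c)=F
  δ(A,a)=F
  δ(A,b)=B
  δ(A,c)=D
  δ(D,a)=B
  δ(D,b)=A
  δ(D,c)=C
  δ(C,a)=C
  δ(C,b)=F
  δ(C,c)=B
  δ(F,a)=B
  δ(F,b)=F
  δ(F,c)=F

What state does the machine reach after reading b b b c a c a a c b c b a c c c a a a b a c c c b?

D

Trace: B -b-> D -b-> A -b-> B -c-> D -a-> B -c-> D -a-> B -a-> A -c-> D -b-> A -c-> D -b-> A -a-> F -c-> F -c-> F -c-> F -a-> B -a-> A -a-> F -b-> F -a-> B -c-> D -c-> C -c-> B -b-> D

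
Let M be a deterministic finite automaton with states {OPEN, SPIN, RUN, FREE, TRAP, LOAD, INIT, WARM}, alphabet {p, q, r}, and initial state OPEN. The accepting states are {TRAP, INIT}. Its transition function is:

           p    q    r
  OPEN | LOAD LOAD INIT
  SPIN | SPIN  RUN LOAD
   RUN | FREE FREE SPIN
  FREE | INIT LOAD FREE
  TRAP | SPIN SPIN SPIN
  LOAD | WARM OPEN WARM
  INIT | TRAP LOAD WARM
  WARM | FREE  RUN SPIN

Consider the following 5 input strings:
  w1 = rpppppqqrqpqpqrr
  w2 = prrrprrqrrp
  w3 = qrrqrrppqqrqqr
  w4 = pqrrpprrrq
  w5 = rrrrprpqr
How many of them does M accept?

1

w1:
  start at OPEN
  read 'r': OPEN → INIT
  read 'p': INIT → TRAP
  read 'p': TRAP → SPIN
  read 'p': SPIN → SPIN
  read 'p': SPIN → SPIN
  read 'p': SPIN → SPIN
  read 'q': SPIN → RUN
  read 'q': RUN → FREE
  read 'r': FREE → FREE
  read 'q': FREE → LOAD
  read 'p': LOAD → WARM
  read 'q': WARM → RUN
  read 'p': RUN → FREE
  read 'q': FREE → LOAD
  read 'r': LOAD → WARM
  read 'r': WARM → SPIN
  end SPIN, rejected
w2:
  start at OPEN
  read 'p': OPEN → LOAD
  read 'r': LOAD → WARM
  read 'r': WARM → SPIN
  read 'r': SPIN → LOAD
  read 'p': LOAD → WARM
  read 'r': WARM → SPIN
  read 'r': SPIN → LOAD
  read 'q': LOAD → OPEN
  read 'r': OPEN → INIT
  read 'r': INIT → WARM
  read 'p': WARM → FREE
  end FREE, rejected
w3:
  start at OPEN
  read 'q': OPEN → LOAD
  read 'r': LOAD → WARM
  read 'r': WARM → SPIN
  read 'q': SPIN → RUN
  read 'r': RUN → SPIN
  read 'r': SPIN → LOAD
  read 'p': LOAD → WARM
  read 'p': WARM → FREE
  read 'q': FREE → LOAD
  read 'q': LOAD → OPEN
  read 'r': OPEN → INIT
  read 'q': INIT → LOAD
  read 'q': LOAD → OPEN
  read 'r': OPEN → INIT
  end INIT, accepted
w4:
  start at OPEN
  read 'p': OPEN → LOAD
  read 'q': LOAD → OPEN
  read 'r': OPEN → INIT
  read 'r': INIT → WARM
  read 'p': WARM → FREE
  read 'p': FREE → INIT
  read 'r': INIT → WARM
  read 'r': WARM → SPIN
  read 'r': SPIN → LOAD
  read 'q': LOAD → OPEN
  end OPEN, rejected
w5:
  start at OPEN
  read 'r': OPEN → INIT
  read 'r': INIT → WARM
  read 'r': WARM → SPIN
  read 'r': SPIN → LOAD
  read 'p': LOAD → WARM
  read 'r': WARM → SPIN
  read 'p': SPIN → SPIN
  read 'q': SPIN → RUN
  read 'r': RUN → SPIN
  end SPIN, rejected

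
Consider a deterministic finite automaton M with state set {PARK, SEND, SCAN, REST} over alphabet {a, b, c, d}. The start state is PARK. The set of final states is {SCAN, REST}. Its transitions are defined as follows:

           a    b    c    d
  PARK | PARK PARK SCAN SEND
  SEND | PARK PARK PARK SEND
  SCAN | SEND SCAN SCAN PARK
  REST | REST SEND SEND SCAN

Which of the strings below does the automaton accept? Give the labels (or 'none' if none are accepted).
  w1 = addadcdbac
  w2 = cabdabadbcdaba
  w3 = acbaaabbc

w1, w3

w1: PARK → PARK → SEND → SEND → PARK → SEND → PARK → SEND → PARK → PARK → SCAN  → end SCAN, accepted
w2: PARK → SCAN → SEND → PARK → SEND → PARK → PARK → PARK → SEND → PARK → SCAN → PARK → PARK → PARK → PARK  → end PARK, rejected
w3: PARK → PARK → SCAN → SCAN → SEND → PARK → PARK → PARK → PARK → SCAN  → end SCAN, accepted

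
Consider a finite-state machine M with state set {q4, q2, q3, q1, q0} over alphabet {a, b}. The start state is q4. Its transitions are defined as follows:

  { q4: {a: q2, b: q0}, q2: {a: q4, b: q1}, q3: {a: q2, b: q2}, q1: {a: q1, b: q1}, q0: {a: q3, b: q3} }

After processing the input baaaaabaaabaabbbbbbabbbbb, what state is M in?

start at q4
read 'b': q4 → q0
read 'a': q0 → q3
read 'a': q3 → q2
read 'a': q2 → q4
read 'a': q4 → q2
read 'a': q2 → q4
read 'b': q4 → q0
read 'a': q0 → q3
read 'a': q3 → q2
read 'a': q2 → q4
read 'b': q4 → q0
read 'a': q0 → q3
read 'a': q3 → q2
read 'b': q2 → q1
read 'b': q1 → q1
read 'b': q1 → q1
read 'b': q1 → q1
read 'b': q1 → q1
read 'b': q1 → q1
read 'a': q1 → q1
read 'b': q1 → q1
read 'b': q1 → q1
read 'b': q1 → q1
read 'b': q1 → q1
read 'b': q1 → q1

q1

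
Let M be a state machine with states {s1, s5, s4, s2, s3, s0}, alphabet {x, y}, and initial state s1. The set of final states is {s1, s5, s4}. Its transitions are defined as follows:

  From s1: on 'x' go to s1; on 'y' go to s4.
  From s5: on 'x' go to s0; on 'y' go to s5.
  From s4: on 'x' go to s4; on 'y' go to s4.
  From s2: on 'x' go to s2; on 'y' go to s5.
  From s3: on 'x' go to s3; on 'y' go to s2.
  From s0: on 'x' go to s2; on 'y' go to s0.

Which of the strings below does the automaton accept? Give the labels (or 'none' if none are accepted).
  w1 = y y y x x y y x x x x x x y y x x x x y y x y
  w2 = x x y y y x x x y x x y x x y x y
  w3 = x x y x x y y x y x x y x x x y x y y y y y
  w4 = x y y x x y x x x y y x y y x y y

w1:
  start at s1
  read 'y': s1 → s4
  read 'y': s4 → s4
  read 'y': s4 → s4
  read 'x': s4 → s4
  read 'x': s4 → s4
  read 'y': s4 → s4
  read 'y': s4 → s4
  read 'x': s4 → s4
  read 'x': s4 → s4
  read 'x': s4 → s4
  read 'x': s4 → s4
  read 'x': s4 → s4
  read 'x': s4 → s4
  read 'y': s4 → s4
  read 'y': s4 → s4
  read 'x': s4 → s4
  read 'x': s4 → s4
  read 'x': s4 → s4
  read 'x': s4 → s4
  read 'y': s4 → s4
  read 'y': s4 → s4
  read 'x': s4 → s4
  read 'y': s4 → s4
  end s4, accepted
w2:
  start at s1
  read 'x': s1 → s1
  read 'x': s1 → s1
  read 'y': s1 → s4
  read 'y': s4 → s4
  read 'y': s4 → s4
  read 'x': s4 → s4
  read 'x': s4 → s4
  read 'x': s4 → s4
  read 'y': s4 → s4
  read 'x': s4 → s4
  read 'x': s4 → s4
  read 'y': s4 → s4
  read 'x': s4 → s4
  read 'x': s4 → s4
  read 'y': s4 → s4
  read 'x': s4 → s4
  read 'y': s4 → s4
  end s4, accepted
w3:
  start at s1
  read 'x': s1 → s1
  read 'x': s1 → s1
  read 'y': s1 → s4
  read 'x': s4 → s4
  read 'x': s4 → s4
  read 'y': s4 → s4
  read 'y': s4 → s4
  read 'x': s4 → s4
  read 'y': s4 → s4
  read 'x': s4 → s4
  read 'x': s4 → s4
  read 'y': s4 → s4
  read 'x': s4 → s4
  read 'x': s4 → s4
  read 'x': s4 → s4
  read 'y': s4 → s4
  read 'x': s4 → s4
  read 'y': s4 → s4
  read 'y': s4 → s4
  read 'y': s4 → s4
  read 'y': s4 → s4
  read 'y': s4 → s4
  end s4, accepted
w4:
  start at s1
  read 'x': s1 → s1
  read 'y': s1 → s4
  read 'y': s4 → s4
  read 'x': s4 → s4
  read 'x': s4 → s4
  read 'y': s4 → s4
  read 'x': s4 → s4
  read 'x': s4 → s4
  read 'x': s4 → s4
  read 'y': s4 → s4
  read 'y': s4 → s4
  read 'x': s4 → s4
  read 'y': s4 → s4
  read 'y': s4 → s4
  read 'x': s4 → s4
  read 'y': s4 → s4
  read 'y': s4 → s4
  end s4, accepted

w1, w2, w3, w4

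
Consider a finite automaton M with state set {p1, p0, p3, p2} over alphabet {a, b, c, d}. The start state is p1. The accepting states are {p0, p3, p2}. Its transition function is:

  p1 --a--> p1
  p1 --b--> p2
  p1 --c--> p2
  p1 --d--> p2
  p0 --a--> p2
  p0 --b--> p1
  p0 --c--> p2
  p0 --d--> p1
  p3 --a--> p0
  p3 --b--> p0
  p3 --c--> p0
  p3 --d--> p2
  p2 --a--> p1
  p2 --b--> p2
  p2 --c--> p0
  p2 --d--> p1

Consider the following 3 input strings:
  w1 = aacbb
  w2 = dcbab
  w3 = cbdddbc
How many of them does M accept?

3

w1: Trace: p1 -a-> p1 -a-> p1 -c-> p2 -b-> p2 -b-> p2  → end p2, accepted
w2: Trace: p1 -d-> p2 -c-> p0 -b-> p1 -a-> p1 -b-> p2  → end p2, accepted
w3: Trace: p1 -c-> p2 -b-> p2 -d-> p1 -d-> p2 -d-> p1 -b-> p2 -c-> p0  → end p0, accepted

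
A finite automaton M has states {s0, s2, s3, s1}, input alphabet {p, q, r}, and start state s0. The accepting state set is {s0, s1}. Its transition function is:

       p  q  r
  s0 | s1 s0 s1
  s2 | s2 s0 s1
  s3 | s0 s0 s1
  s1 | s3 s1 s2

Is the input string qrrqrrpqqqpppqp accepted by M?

Yes

start at s0
read 'q': s0 → s0
read 'r': s0 → s1
read 'r': s1 → s2
read 'q': s2 → s0
read 'r': s0 → s1
read 'r': s1 → s2
read 'p': s2 → s2
read 'q': s2 → s0
read 'q': s0 → s0
read 'q': s0 → s0
read 'p': s0 → s1
read 'p': s1 → s3
read 'p': s3 → s0
read 'q': s0 → s0
read 'p': s0 → s1
End state s1 is accepting.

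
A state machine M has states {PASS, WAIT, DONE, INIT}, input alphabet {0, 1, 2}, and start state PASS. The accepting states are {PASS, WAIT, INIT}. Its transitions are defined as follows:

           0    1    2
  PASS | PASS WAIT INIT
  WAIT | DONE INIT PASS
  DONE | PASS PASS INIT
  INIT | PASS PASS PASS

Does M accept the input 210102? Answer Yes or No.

Yes

PASS → INIT → PASS → PASS → WAIT → DONE → INIT
End state INIT is accepting.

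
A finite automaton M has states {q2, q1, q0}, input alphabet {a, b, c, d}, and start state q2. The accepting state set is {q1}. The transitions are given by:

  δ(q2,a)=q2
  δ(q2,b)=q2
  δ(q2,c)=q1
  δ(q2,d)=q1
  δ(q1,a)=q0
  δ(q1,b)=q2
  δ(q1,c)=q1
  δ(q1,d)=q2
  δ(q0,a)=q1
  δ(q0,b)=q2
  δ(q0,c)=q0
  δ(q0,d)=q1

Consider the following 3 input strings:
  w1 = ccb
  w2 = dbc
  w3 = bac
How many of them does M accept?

w1:
  start at q2
  read 'c': q2 → q1
  read 'c': q1 → q1
  read 'b': q1 → q2
  end q2, rejected
w2:
  start at q2
  read 'd': q2 → q1
  read 'b': q1 → q2
  read 'c': q2 → q1
  end q1, accepted
w3:
  start at q2
  read 'b': q2 → q2
  read 'a': q2 → q2
  read 'c': q2 → q1
  end q1, accepted

2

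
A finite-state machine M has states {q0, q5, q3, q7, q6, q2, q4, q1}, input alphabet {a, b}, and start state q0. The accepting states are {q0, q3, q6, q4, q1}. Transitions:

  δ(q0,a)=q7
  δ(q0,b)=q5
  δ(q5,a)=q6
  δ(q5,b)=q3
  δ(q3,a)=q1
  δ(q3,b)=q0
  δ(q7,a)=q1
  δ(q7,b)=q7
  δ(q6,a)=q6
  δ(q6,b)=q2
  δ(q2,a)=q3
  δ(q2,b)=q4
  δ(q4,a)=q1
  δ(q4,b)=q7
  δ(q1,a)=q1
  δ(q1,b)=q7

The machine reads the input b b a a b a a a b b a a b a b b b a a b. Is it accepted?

No

start at q0
read 'b': q0 → q5
read 'b': q5 → q3
read 'a': q3 → q1
read 'a': q1 → q1
read 'b': q1 → q7
read 'a': q7 → q1
read 'a': q1 → q1
read 'a': q1 → q1
read 'b': q1 → q7
read 'b': q7 → q7
read 'a': q7 → q1
read 'a': q1 → q1
read 'b': q1 → q7
read 'a': q7 → q1
read 'b': q1 → q7
read 'b': q7 → q7
read 'b': q7 → q7
read 'a': q7 → q1
read 'a': q1 → q1
read 'b': q1 → q7
End state q7 is not accepting.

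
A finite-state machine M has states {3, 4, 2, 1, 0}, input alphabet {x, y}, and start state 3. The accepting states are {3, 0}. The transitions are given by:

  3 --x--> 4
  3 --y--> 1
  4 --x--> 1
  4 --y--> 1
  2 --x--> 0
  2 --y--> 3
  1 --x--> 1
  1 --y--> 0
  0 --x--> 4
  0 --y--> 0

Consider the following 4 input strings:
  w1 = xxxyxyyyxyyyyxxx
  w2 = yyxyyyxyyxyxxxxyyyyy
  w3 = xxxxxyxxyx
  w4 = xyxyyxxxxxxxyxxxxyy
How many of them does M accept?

w1: Trace: 3 -x-> 4 -x-> 1 -x-> 1 -y-> 0 -x-> 4 -y-> 1 -y-> 0 -y-> 0 -x-> 4 -y-> 1 -y-> 0 -y-> 0 -y-> 0 -x-> 4 -x-> 1 -x-> 1  → end 1, rejected
w2: Trace: 3 -y-> 1 -y-> 0 -x-> 4 -y-> 1 -y-> 0 -y-> 0 -x-> 4 -y-> 1 -y-> 0 -x-> 4 -y-> 1 -x-> 1 -x-> 1 -x-> 1 -x-> 1 -y-> 0 -y-> 0 -y-> 0 -y-> 0 -y-> 0  → end 0, accepted
w3: Trace: 3 -x-> 4 -x-> 1 -x-> 1 -x-> 1 -x-> 1 -y-> 0 -x-> 4 -x-> 1 -y-> 0 -x-> 4  → end 4, rejected
w4: Trace: 3 -x-> 4 -y-> 1 -x-> 1 -y-> 0 -y-> 0 -x-> 4 -x-> 1 -x-> 1 -x-> 1 -x-> 1 -x-> 1 -x-> 1 -y-> 0 -x-> 4 -x-> 1 -x-> 1 -x-> 1 -y-> 0 -y-> 0  → end 0, accepted

2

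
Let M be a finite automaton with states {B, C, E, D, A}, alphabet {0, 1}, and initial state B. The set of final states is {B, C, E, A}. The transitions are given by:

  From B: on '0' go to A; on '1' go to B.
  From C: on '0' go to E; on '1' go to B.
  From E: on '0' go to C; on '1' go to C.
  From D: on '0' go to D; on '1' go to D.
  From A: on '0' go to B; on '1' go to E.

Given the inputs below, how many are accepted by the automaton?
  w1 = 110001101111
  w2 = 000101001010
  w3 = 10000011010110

w1: Trace: B -1-> B -1-> B -0-> A -0-> B -0-> A -1-> E -1-> C -0-> E -1-> C -1-> B -1-> B -1-> B  → end B, accepted
w2: Trace: B -0-> A -0-> B -0-> A -1-> E -0-> C -1-> B -0-> A -0-> B -1-> B -0-> A -1-> E -0-> C  → end C, accepted
w3: Trace: B -1-> B -0-> A -0-> B -0-> A -0-> B -0-> A -1-> E -1-> C -0-> E -1-> C -0-> E -1-> C -1-> B -0-> A  → end A, accepted

3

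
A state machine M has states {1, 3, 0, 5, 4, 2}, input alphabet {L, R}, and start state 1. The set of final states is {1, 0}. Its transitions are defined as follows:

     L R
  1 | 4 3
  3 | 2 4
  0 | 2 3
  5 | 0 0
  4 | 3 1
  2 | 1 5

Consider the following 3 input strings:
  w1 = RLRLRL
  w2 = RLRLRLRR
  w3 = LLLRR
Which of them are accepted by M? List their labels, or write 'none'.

w2, w3

w1: 1 → 3 → 2 → 5 → 0 → 3 → 2  → end 2, rejected
w2: 1 → 3 → 2 → 5 → 0 → 3 → 2 → 5 → 0  → end 0, accepted
w3: 1 → 4 → 3 → 2 → 5 → 0  → end 0, accepted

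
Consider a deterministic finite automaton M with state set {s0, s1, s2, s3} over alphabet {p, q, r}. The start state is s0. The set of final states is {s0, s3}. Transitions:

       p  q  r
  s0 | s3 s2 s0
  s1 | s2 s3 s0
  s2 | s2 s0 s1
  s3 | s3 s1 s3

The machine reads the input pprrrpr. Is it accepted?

s0 → s3 → s3 → s3 → s3 → s3 → s3 → s3
End state s3 is accepting.

Yes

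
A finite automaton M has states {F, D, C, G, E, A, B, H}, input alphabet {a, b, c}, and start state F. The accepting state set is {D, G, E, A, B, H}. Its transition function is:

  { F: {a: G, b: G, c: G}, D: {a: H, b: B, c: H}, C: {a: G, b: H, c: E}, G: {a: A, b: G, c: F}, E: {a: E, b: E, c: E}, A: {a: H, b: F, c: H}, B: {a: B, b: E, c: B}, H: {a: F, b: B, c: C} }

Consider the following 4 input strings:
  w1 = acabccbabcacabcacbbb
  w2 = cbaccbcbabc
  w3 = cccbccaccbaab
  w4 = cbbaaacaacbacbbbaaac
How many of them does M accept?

w1: F → G → F → G → G → F → G → G → A → F → G → A → H → F → G → F → G → F → G → G → G  → end G, accepted
w2: F → G → G → A → H → C → H → C → H → F → G → F  → end F, rejected
w3: F → G → F → G → G → F → G → A → H → C → H → F → G → G  → end G, accepted
w4: F → G → G → G → A → H → F → G → A → H → C → H → F → G → G → G → G → A → H → F → G  → end G, accepted

3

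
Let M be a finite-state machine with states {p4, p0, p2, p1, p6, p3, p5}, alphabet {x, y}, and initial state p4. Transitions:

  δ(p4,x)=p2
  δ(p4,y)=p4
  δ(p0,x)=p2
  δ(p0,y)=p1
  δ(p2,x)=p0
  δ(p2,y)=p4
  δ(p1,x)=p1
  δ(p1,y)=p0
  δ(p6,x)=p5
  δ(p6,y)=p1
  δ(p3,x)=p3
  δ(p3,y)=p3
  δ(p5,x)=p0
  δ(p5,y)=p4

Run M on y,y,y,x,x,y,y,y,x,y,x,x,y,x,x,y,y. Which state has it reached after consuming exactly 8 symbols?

start at p4
read 'y': p4 → p4
read 'y': p4 → p4
read 'y': p4 → p4
read 'x': p4 → p2
read 'x': p2 → p0
read 'y': p0 → p1
read 'y': p1 → p0
read 'y': p0 → p1
After 8 symbols: p1.

p1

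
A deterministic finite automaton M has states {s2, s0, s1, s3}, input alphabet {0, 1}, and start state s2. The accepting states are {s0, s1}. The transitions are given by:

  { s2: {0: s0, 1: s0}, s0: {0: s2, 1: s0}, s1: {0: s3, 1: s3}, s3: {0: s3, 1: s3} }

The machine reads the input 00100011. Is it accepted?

start at s2
read '0': s2 → s0
read '0': s0 → s2
read '1': s2 → s0
read '0': s0 → s2
read '0': s2 → s0
read '0': s0 → s2
read '1': s2 → s0
read '1': s0 → s0
End state s0 is accepting.

Yes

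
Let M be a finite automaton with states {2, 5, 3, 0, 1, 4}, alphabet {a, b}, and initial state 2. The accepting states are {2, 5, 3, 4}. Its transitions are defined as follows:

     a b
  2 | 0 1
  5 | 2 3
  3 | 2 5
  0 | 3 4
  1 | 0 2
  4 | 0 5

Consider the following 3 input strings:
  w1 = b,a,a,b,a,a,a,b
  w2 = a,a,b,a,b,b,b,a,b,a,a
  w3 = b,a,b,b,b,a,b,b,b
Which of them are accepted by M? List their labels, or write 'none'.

w1, w2

w1: Trace: 2 -b-> 1 -a-> 0 -a-> 3 -b-> 5 -a-> 2 -a-> 0 -a-> 3 -b-> 5  → end 5, accepted
w2: Trace: 2 -a-> 0 -a-> 3 -b-> 5 -a-> 2 -b-> 1 -b-> 2 -b-> 1 -a-> 0 -b-> 4 -a-> 0 -a-> 3  → end 3, accepted
w3: Trace: 2 -b-> 1 -a-> 0 -b-> 4 -b-> 5 -b-> 3 -a-> 2 -b-> 1 -b-> 2 -b-> 1  → end 1, rejected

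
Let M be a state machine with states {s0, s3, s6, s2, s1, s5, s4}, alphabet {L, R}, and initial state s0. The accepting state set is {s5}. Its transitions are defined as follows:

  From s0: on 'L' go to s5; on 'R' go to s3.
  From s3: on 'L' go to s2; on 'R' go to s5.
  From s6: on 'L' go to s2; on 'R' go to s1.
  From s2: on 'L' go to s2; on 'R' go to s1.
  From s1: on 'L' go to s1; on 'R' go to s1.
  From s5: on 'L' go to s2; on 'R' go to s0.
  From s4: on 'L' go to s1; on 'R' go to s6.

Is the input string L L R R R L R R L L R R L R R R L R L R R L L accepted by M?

s0 → s5 → s2 → s1 → s1 → s1 → s1 → s1 → s1 → s1 → s1 → s1 → s1 → s1 → s1 → s1 → s1 → s1 → s1 → s1 → s1 → s1 → s1 → s1
End state s1 is not accepting.

No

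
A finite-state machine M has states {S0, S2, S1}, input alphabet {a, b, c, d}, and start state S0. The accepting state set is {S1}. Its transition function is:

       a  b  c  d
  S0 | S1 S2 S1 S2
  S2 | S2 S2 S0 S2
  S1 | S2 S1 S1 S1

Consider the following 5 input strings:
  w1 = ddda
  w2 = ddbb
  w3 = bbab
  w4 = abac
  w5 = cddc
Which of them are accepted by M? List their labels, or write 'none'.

w5

w1: S0 → S2 → S2 → S2 → S2  → end S2, rejected
w2: S0 → S2 → S2 → S2 → S2  → end S2, rejected
w3: S0 → S2 → S2 → S2 → S2  → end S2, rejected
w4: S0 → S1 → S1 → S2 → S0  → end S0, rejected
w5: S0 → S1 → S1 → S1 → S1  → end S1, accepted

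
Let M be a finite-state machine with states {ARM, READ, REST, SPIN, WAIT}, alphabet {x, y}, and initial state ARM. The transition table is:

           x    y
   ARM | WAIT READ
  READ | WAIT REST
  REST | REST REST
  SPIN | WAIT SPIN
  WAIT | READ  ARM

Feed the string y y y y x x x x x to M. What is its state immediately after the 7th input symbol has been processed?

REST

Trace: ARM -y-> READ -y-> REST -y-> REST -y-> REST -x-> REST -x-> REST -x-> REST
After 7 symbols: REST.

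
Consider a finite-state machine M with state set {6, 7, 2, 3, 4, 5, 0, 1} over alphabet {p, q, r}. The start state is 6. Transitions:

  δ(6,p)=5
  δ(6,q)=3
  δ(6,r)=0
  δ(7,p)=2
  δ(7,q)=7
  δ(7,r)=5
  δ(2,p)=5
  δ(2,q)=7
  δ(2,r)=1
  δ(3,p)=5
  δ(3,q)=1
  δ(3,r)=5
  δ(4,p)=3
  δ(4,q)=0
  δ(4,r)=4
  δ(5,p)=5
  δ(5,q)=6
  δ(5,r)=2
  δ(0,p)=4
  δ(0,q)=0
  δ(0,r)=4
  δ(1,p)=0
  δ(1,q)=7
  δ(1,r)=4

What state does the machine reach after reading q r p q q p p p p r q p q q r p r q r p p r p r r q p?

2

start at 6
read 'q': 6 → 3
read 'r': 3 → 5
read 'p': 5 → 5
read 'q': 5 → 6
read 'q': 6 → 3
read 'p': 3 → 5
read 'p': 5 → 5
read 'p': 5 → 5
read 'p': 5 → 5
read 'r': 5 → 2
read 'q': 2 → 7
read 'p': 7 → 2
read 'q': 2 → 7
read 'q': 7 → 7
read 'r': 7 → 5
read 'p': 5 → 5
read 'r': 5 → 2
read 'q': 2 → 7
read 'r': 7 → 5
read 'p': 5 → 5
read 'p': 5 → 5
read 'r': 5 → 2
read 'p': 2 → 5
read 'r': 5 → 2
read 'r': 2 → 1
read 'q': 1 → 7
read 'p': 7 → 2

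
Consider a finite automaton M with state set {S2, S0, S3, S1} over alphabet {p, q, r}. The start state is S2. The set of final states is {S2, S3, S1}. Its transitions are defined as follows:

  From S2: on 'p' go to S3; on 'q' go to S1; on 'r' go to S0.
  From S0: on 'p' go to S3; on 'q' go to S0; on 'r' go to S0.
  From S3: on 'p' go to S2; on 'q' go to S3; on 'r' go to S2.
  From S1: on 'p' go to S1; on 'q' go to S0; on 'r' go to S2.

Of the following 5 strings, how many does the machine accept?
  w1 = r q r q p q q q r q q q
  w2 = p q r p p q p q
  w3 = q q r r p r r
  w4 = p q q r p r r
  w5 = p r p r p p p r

1

w1: Trace: S2 -r-> S0 -q-> S0 -r-> S0 -q-> S0 -p-> S3 -q-> S3 -q-> S3 -q-> S3 -r-> S2 -q-> S1 -q-> S0 -q-> S0  → end S0, rejected
w2: Trace: S2 -p-> S3 -q-> S3 -r-> S2 -p-> S3 -p-> S2 -q-> S1 -p-> S1 -q-> S0  → end S0, rejected
w3: Trace: S2 -q-> S1 -q-> S0 -r-> S0 -r-> S0 -p-> S3 -r-> S2 -r-> S0  → end S0, rejected
w4: Trace: S2 -p-> S3 -q-> S3 -q-> S3 -r-> S2 -p-> S3 -r-> S2 -r-> S0  → end S0, rejected
w5: Trace: S2 -p-> S3 -r-> S2 -p-> S3 -r-> S2 -p-> S3 -p-> S2 -p-> S3 -r-> S2  → end S2, accepted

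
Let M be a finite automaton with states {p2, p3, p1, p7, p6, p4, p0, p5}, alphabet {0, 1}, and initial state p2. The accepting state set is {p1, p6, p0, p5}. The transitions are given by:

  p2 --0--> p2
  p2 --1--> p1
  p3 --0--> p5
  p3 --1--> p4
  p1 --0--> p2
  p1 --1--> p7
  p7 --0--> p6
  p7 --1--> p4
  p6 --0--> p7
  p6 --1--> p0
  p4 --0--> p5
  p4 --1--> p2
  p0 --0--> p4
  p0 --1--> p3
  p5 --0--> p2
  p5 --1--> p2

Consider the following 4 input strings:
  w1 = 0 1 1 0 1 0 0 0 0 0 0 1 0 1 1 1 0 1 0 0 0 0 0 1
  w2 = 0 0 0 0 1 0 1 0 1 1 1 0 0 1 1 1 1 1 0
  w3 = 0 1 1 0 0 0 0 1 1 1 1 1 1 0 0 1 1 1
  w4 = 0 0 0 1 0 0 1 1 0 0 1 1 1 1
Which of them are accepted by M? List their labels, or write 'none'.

w1

w1:
  start at p2
  read '0': p2 → p2
  read '1': p2 → p1
  read '1': p1 → p7
  read '0': p7 → p6
  read '1': p6 → p0
  read '0': p0 → p4
  read '0': p4 → p5
  read '0': p5 → p2
  read '0': p2 → p2
  read '0': p2 → p2
  read '0': p2 → p2
  read '1': p2 → p1
  read '0': p1 → p2
  read '1': p2 → p1
  read '1': p1 → p7
  read '1': p7 → p4
  read '0': p4 → p5
  read '1': p5 → p2
  read '0': p2 → p2
  read '0': p2 → p2
  read '0': p2 → p2
  read '0': p2 → p2
  read '0': p2 → p2
  read '1': p2 → p1
  end p1, accepted
w2:
  start at p2
  read '0': p2 → p2
  read '0': p2 → p2
  read '0': p2 → p2
  read '0': p2 → p2
  read '1': p2 → p1
  read '0': p1 → p2
  read '1': p2 → p1
  read '0': p1 → p2
  read '1': p2 → p1
  read '1': p1 → p7
  read '1': p7 → p4
  read '0': p4 → p5
  read '0': p5 → p2
  read '1': p2 → p1
  read '1': p1 → p7
  read '1': p7 → p4
  read '1': p4 → p2
  read '1': p2 → p1
  read '0': p1 → p2
  end p2, rejected
w3:
  start at p2
  read '0': p2 → p2
  read '1': p2 → p1
  read '1': p1 → p7
  read '0': p7 → p6
  read '0': p6 → p7
  read '0': p7 → p6
  read '0': p6 → p7
  read '1': p7 → p4
  read '1': p4 → p2
  read '1': p2 → p1
  read '1': p1 → p7
  read '1': p7 → p4
  read '1': p4 → p2
  read '0': p2 → p2
  read '0': p2 → p2
  read '1': p2 → p1
  read '1': p1 → p7
  read '1': p7 → p4
  end p4, rejected
w4:
  start at p2
  read '0': p2 → p2
  read '0': p2 → p2
  read '0': p2 → p2
  read '1': p2 → p1
  read '0': p1 → p2
  read '0': p2 → p2
  read '1': p2 → p1
  read '1': p1 → p7
  read '0': p7 → p6
  read '0': p6 → p7
  read '1': p7 → p4
  read '1': p4 → p2
  read '1': p2 → p1
  read '1': p1 → p7
  end p7, rejected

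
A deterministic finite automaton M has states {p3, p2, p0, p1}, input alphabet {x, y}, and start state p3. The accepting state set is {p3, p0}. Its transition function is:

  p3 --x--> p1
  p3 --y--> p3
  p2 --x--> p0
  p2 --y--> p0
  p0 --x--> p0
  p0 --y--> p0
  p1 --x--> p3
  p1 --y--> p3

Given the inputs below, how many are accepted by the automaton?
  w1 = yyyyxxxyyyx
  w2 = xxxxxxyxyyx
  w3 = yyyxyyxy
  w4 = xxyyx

1

w1: Trace: p3 -y-> p3 -y-> p3 -y-> p3 -y-> p3 -x-> p1 -x-> p3 -x-> p1 -y-> p3 -y-> p3 -y-> p3 -x-> p1  → end p1, rejected
w2: Trace: p3 -x-> p1 -x-> p3 -x-> p1 -x-> p3 -x-> p1 -x-> p3 -y-> p3 -x-> p1 -y-> p3 -y-> p3 -x-> p1  → end p1, rejected
w3: Trace: p3 -y-> p3 -y-> p3 -y-> p3 -x-> p1 -y-> p3 -y-> p3 -x-> p1 -y-> p3  → end p3, accepted
w4: Trace: p3 -x-> p1 -x-> p3 -y-> p3 -y-> p3 -x-> p1  → end p1, rejected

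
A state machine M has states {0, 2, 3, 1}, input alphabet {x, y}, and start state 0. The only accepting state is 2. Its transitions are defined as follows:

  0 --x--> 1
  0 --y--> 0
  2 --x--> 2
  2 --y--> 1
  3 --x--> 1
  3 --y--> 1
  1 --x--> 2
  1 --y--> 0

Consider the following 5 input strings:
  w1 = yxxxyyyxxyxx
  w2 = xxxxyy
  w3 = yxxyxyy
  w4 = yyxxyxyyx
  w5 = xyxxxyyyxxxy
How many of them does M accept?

w1:
  start at 0
  read 'y': 0 → 0
  read 'x': 0 → 1
  read 'x': 1 → 2
  read 'x': 2 → 2
  read 'y': 2 → 1
  read 'y': 1 → 0
  read 'y': 0 → 0
  read 'x': 0 → 1
  read 'x': 1 → 2
  read 'y': 2 → 1
  read 'x': 1 → 2
  read 'x': 2 → 2
  end 2, accepted
w2:
  start at 0
  read 'x': 0 → 1
  read 'x': 1 → 2
  read 'x': 2 → 2
  read 'x': 2 → 2
  read 'y': 2 → 1
  read 'y': 1 → 0
  end 0, rejected
w3:
  start at 0
  read 'y': 0 → 0
  read 'x': 0 → 1
  read 'x': 1 → 2
  read 'y': 2 → 1
  read 'x': 1 → 2
  read 'y': 2 → 1
  read 'y': 1 → 0
  end 0, rejected
w4:
  start at 0
  read 'y': 0 → 0
  read 'y': 0 → 0
  read 'x': 0 → 1
  read 'x': 1 → 2
  read 'y': 2 → 1
  read 'x': 1 → 2
  read 'y': 2 → 1
  read 'y': 1 → 0
  read 'x': 0 → 1
  end 1, rejected
w5:
  start at 0
  read 'x': 0 → 1
  read 'y': 1 → 0
  read 'x': 0 → 1
  read 'x': 1 → 2
  read 'x': 2 → 2
  read 'y': 2 → 1
  read 'y': 1 → 0
  read 'y': 0 → 0
  read 'x': 0 → 1
  read 'x': 1 → 2
  read 'x': 2 → 2
  read 'y': 2 → 1
  end 1, rejected

1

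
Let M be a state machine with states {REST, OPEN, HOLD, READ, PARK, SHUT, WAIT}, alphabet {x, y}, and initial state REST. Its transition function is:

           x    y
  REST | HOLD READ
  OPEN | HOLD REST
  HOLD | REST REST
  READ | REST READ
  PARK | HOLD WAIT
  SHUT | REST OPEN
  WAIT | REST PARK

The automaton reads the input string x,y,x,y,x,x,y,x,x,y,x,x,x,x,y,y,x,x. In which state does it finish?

HOLD

start at REST
read 'x': REST → HOLD
read 'y': HOLD → REST
read 'x': REST → HOLD
read 'y': HOLD → REST
read 'x': REST → HOLD
read 'x': HOLD → REST
read 'y': REST → READ
read 'x': READ → REST
read 'x': REST → HOLD
read 'y': HOLD → REST
read 'x': REST → HOLD
read 'x': HOLD → REST
read 'x': REST → HOLD
read 'x': HOLD → REST
read 'y': REST → READ
read 'y': READ → READ
read 'x': READ → REST
read 'x': REST → HOLD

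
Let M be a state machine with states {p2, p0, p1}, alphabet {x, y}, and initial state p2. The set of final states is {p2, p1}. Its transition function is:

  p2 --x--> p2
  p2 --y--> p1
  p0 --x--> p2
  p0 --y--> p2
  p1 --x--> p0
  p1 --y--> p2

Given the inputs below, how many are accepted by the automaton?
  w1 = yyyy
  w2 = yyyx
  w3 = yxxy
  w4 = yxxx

3

w1: p2 → p1 → p2 → p1 → p2  → end p2, accepted
w2: p2 → p1 → p2 → p1 → p0  → end p0, rejected
w3: p2 → p1 → p0 → p2 → p1  → end p1, accepted
w4: p2 → p1 → p0 → p2 → p2  → end p2, accepted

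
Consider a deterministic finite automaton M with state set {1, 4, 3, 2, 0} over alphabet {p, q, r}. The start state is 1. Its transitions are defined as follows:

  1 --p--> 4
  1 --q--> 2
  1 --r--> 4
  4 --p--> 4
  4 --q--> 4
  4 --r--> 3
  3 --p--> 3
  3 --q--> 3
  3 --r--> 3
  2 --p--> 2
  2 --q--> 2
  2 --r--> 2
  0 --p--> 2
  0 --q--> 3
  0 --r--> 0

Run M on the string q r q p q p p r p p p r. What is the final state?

Trace: 1 -q-> 2 -r-> 2 -q-> 2 -p-> 2 -q-> 2 -p-> 2 -p-> 2 -r-> 2 -p-> 2 -p-> 2 -p-> 2 -r-> 2

2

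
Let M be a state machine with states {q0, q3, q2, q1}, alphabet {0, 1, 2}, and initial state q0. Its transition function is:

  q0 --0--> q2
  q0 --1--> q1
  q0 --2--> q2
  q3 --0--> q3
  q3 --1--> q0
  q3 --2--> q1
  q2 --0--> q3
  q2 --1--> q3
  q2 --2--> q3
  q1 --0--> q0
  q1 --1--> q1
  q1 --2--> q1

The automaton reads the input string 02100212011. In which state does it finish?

q0 → q2 → q3 → q0 → q2 → q3 → q1 → q1 → q1 → q0 → q1 → q1

q1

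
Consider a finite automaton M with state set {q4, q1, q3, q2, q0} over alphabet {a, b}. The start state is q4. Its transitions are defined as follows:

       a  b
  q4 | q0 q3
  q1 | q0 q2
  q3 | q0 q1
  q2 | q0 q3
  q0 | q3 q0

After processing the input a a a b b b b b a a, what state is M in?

q0

Trace: q4 -a-> q0 -a-> q3 -a-> q0 -b-> q0 -b-> q0 -b-> q0 -b-> q0 -b-> q0 -a-> q3 -a-> q0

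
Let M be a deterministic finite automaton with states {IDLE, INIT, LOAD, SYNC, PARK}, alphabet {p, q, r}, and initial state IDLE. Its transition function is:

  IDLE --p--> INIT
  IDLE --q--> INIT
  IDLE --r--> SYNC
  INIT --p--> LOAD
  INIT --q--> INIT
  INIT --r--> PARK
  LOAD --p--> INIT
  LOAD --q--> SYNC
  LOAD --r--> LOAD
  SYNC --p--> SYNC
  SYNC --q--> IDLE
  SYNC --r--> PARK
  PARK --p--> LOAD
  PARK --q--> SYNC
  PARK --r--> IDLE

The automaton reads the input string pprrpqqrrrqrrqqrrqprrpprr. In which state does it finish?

LOAD

IDLE → INIT → LOAD → LOAD → LOAD → INIT → INIT → INIT → PARK → IDLE → SYNC → IDLE → SYNC → PARK → SYNC → IDLE → SYNC → PARK → SYNC → SYNC → PARK → IDLE → INIT → LOAD → LOAD → LOAD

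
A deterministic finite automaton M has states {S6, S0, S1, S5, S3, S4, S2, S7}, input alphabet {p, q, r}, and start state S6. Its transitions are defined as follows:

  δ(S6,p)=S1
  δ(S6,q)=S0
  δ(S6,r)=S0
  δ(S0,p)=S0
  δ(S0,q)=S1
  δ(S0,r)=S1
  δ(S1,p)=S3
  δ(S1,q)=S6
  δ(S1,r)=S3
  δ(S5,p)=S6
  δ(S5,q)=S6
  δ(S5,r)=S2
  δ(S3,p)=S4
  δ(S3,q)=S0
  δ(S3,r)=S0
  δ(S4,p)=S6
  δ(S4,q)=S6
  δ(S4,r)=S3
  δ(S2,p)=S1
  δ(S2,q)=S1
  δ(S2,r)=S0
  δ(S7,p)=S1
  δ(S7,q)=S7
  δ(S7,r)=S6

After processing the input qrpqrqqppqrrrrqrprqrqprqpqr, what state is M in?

S0

S6 → S0 → S1 → S3 → S0 → S1 → S6 → S0 → S0 → S0 → S1 → S3 → S0 → S1 → S3 → S0 → S1 → S3 → S0 → S1 → S3 → S0 → S0 → S1 → S6 → S1 → S6 → S0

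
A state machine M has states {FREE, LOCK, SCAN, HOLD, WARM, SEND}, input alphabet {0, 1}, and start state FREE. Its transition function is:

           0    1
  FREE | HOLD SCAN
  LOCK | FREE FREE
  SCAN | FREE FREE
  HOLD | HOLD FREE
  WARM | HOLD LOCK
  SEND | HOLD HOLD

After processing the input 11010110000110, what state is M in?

start at FREE
read '1': FREE → SCAN
read '1': SCAN → FREE
read '0': FREE → HOLD
read '1': HOLD → FREE
read '0': FREE → HOLD
read '1': HOLD → FREE
read '1': FREE → SCAN
read '0': SCAN → FREE
read '0': FREE → HOLD
read '0': HOLD → HOLD
read '0': HOLD → HOLD
read '1': HOLD → FREE
read '1': FREE → SCAN
read '0': SCAN → FREE

FREE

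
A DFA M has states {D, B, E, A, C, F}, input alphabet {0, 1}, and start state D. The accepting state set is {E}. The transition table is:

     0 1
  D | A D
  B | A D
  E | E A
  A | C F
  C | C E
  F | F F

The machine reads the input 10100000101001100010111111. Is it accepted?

start at D
read '1': D → D
read '0': D → A
read '1': A → F
read '0': F → F
read '0': F → F
read '0': F → F
read '0': F → F
read '0': F → F
read '1': F → F
read '0': F → F
read '1': F → F
read '0': F → F
read '0': F → F
read '1': F → F
read '1': F → F
read '0': F → F
read '0': F → F
read '0': F → F
read '1': F → F
read '0': F → F
read '1': F → F
read '1': F → F
read '1': F → F
read '1': F → F
read '1': F → F
read '1': F → F
End state F is not accepting.

No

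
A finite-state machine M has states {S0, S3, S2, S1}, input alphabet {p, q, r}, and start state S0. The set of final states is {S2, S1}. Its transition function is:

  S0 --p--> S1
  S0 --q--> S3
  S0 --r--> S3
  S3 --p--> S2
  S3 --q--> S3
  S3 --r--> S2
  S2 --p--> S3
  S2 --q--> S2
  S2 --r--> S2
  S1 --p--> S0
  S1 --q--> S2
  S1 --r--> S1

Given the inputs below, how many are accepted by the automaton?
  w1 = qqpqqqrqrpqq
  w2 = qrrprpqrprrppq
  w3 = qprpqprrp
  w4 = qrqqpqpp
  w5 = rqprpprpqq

w1: S0 → S3 → S3 → S2 → S2 → S2 → S2 → S2 → S2 → S2 → S3 → S3 → S3  → end S3, rejected
w2: S0 → S3 → S2 → S2 → S3 → S2 → S3 → S3 → S2 → S3 → S2 → S2 → S3 → S2 → S2  → end S2, accepted
w3: S0 → S3 → S2 → S2 → S3 → S3 → S2 → S2 → S2 → S3  → end S3, rejected
w4: S0 → S3 → S2 → S2 → S2 → S3 → S3 → S2 → S3  → end S3, rejected
w5: S0 → S3 → S3 → S2 → S2 → S3 → S2 → S2 → S3 → S3 → S3  → end S3, rejected

1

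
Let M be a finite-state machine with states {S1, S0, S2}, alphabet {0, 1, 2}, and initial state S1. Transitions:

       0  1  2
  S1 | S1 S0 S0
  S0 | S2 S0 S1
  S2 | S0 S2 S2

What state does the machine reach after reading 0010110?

S1 → S1 → S1 → S0 → S2 → S2 → S2 → S0

S0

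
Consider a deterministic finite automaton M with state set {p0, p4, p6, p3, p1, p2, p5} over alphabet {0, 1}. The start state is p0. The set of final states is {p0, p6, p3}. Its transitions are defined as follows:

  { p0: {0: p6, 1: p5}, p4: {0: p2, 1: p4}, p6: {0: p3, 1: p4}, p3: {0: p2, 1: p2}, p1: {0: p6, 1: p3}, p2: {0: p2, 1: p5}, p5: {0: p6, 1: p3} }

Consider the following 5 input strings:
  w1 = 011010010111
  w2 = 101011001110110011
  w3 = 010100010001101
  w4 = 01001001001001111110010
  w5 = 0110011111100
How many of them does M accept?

2

w1:
  start at p0
  read '0': p0 → p6
  read '1': p6 → p4
  read '1': p4 → p4
  read '0': p4 → p2
  read '1': p2 → p5
  read '0': p5 → p6
  read '0': p6 → p3
  read '1': p3 → p2
  read '0': p2 → p2
  read '1': p2 → p5
  read '1': p5 → p3
  read '1': p3 → p2
  end p2, rejected
w2:
  start at p0
  read '1': p0 → p5
  read '0': p5 → p6
  read '1': p6 → p4
  read '0': p4 → p2
  read '1': p2 → p5
  read '1': p5 → p3
  read '0': p3 → p2
  read '0': p2 → p2
  read '1': p2 → p5
  read '1': p5 → p3
  read '1': p3 → p2
  read '0': p2 → p2
  read '1': p2 → p5
  read '1': p5 → p3
  read '0': p3 → p2
  read '0': p2 → p2
  read '1': p2 → p5
  read '1': p5 → p3
  end p3, accepted
w3:
  start at p0
  read '0': p0 → p6
  read '1': p6 → p4
  read '0': p4 → p2
  read '1': p2 → p5
  read '0': p5 → p6
  read '0': p6 → p3
  read '0': p3 → p2
  read '1': p2 → p5
  read '0': p5 → p6
  read '0': p6 → p3
  read '0': p3 → p2
  read '1': p2 → p5
  read '1': p5 → p3
  read '0': p3 → p2
  read '1': p2 → p5
  end p5, rejected
w4:
  start at p0
  read '0': p0 → p6
  read '1': p6 → p4
  read '0': p4 → p2
  read '0': p2 → p2
  read '1': p2 → p5
  read '0': p5 → p6
  read '0': p6 → p3
  read '1': p3 → p2
  read '0': p2 → p2
  read '0': p2 → p2
  read '1': p2 → p5
  read '0': p5 → p6
  read '0': p6 → p3
  read '1': p3 → p2
  read '1': p2 → p5
  read '1': p5 → p3
  read '1': p3 → p2
  read '1': p2 → p5
  read '1': p5 → p3
  read '0': p3 → p2
  read '0': p2 → p2
  read '1': p2 → p5
  read '0': p5 → p6
  end p6, accepted
w5:
  start at p0
  read '0': p0 → p6
  read '1': p6 → p4
  read '1': p4 → p4
  read '0': p4 → p2
  read '0': p2 → p2
  read '1': p2 → p5
  read '1': p5 → p3
  read '1': p3 → p2
  read '1': p2 → p5
  read '1': p5 → p3
  read '1': p3 → p2
  read '0': p2 → p2
  read '0': p2 → p2
  end p2, rejected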